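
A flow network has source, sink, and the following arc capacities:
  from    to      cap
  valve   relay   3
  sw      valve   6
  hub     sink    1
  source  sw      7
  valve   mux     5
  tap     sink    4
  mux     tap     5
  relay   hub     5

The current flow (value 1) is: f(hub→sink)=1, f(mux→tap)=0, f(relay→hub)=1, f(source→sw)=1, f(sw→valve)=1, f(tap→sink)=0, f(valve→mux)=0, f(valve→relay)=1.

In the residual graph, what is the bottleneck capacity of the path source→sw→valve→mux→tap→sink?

Residual capacities along the path: source→sw: 6, sw→valve: 5, valve→mux: 5, mux→tap: 5, tap→sink: 4.
Minimum is 4.

4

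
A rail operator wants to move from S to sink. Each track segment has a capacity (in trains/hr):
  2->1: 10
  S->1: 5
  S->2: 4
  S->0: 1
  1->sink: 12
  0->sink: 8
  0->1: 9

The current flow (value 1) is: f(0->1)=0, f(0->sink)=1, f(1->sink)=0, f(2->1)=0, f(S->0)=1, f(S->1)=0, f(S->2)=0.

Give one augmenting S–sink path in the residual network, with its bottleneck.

S->1->sink, bottleneck 5

Residual along S->1->sink: S->1: 5, 1->sink: 12.
Bottleneck = min = 5.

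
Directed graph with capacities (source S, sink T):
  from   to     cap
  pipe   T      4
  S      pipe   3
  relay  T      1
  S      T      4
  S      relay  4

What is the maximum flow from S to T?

Augment S->T: bottleneck 4. Total 4.
Augment S->pipe->T: bottleneck 3. Total 7.
Augment S->relay->T: bottleneck 1. Total 8.
No augmenting path remains in the residual graph.

8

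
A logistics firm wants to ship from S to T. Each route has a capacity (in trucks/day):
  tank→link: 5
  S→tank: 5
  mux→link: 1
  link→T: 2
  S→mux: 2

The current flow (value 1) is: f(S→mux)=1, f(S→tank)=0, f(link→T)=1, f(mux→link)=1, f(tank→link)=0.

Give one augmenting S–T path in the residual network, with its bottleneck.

Residual along S→tank→link→T: S→tank: 5, tank→link: 5, link→T: 1.
Bottleneck = min = 1.

S→tank→link→T, bottleneck 1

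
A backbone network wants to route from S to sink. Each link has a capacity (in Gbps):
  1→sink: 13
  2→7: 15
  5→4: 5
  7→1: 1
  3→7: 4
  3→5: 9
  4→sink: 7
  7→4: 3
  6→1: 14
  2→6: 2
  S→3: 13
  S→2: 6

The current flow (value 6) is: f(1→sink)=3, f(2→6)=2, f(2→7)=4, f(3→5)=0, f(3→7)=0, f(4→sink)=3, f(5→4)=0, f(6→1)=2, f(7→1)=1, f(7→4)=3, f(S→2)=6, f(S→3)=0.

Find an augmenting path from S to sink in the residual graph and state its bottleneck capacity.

S→3→5→4→sink, bottleneck 4

Residual along S→3→5→4→sink: S→3: 13, 3→5: 9, 5→4: 5, 4→sink: 4.
Bottleneck = min = 4.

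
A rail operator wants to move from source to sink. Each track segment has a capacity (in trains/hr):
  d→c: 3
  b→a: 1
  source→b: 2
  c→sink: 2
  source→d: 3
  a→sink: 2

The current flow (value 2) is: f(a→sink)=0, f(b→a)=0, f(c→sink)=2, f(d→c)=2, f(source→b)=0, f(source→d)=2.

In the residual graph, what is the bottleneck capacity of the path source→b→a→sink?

Residual capacities along the path: source→b: 2, b→a: 1, a→sink: 2.
Minimum is 1.

1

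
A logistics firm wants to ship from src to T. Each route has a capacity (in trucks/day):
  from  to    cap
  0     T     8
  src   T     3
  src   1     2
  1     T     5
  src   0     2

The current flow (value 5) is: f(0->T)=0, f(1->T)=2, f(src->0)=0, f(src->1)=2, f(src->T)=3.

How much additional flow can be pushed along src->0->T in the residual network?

Residual capacities along the path: src->0: 2, 0->T: 8.
Minimum is 2.

2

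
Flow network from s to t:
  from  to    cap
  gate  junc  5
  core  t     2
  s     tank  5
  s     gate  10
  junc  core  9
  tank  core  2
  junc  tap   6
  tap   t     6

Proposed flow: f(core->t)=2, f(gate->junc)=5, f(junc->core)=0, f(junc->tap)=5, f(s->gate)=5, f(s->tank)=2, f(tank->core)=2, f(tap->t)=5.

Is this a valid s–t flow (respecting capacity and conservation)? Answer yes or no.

Yes

Every edge has 0 ≤ f(e) ≤ cap(e).
At each intermediate node, inflow equals outflow.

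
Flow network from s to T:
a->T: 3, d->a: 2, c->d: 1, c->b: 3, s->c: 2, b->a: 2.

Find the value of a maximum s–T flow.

Augment s->c->d->a->T: bottleneck 1. Total 1.
Augment s->c->b->a->T: bottleneck 1. Total 2.
No augmenting path remains in the residual graph.

2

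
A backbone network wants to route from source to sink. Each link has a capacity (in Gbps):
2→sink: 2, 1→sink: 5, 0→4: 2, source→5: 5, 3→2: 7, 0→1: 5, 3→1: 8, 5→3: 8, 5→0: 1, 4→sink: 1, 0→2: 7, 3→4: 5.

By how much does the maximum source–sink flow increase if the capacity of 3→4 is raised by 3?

0

Original max flow = 5.
Edge 3→4 does not cross the min cut (source side {source}), so extra capacity there cannot help.
New max flow = 5. Increase = 0.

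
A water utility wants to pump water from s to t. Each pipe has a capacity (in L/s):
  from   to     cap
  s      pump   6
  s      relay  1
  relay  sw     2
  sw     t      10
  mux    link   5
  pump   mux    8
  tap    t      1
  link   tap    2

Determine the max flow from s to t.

2

Augment s→relay→sw→t: bottleneck 1. Total 1.
Augment s→pump→mux→link→tap→t: bottleneck 1. Total 2.
No augmenting path remains in the residual graph.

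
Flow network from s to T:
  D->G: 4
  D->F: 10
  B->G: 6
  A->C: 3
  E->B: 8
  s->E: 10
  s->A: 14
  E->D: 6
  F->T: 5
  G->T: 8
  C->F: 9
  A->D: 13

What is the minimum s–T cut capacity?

13

Max flow = 13 (via 4 augmenting paths).
In the residual at optimum, the set reachable from s is {A, B, C, D, E, F, G, s}.
Cut edges: G->T (cap 8), F->T (cap 5). Sum = 13.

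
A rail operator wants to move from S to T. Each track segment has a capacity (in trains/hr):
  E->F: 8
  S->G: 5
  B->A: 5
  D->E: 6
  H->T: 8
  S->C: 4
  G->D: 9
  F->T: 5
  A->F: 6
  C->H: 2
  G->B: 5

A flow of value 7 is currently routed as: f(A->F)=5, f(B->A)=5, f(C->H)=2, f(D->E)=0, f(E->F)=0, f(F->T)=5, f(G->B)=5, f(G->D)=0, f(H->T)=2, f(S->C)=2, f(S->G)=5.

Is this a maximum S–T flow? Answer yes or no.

Yes

Residual reachable from S: {C, S}; T is not reachable.
Saturated cut: C->H, S->G with total capacity 7 = current flow value. Flow is maximum.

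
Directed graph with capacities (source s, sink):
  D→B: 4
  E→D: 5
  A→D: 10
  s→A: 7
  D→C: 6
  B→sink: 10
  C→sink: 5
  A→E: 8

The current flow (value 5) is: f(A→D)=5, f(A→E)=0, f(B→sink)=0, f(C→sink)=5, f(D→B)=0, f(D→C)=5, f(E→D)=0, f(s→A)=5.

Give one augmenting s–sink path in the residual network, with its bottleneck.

s→A→D→B→sink, bottleneck 2

Residual along s→A→D→B→sink: s→A: 2, A→D: 5, D→B: 4, B→sink: 10.
Bottleneck = min = 2.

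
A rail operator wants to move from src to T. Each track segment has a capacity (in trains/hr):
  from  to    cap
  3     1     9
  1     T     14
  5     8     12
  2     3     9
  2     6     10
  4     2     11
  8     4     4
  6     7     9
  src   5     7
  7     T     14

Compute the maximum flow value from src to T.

4

Augment src→5→8→4→2→3→1→T: bottleneck 4. Total 4.
No augmenting path remains in the residual graph.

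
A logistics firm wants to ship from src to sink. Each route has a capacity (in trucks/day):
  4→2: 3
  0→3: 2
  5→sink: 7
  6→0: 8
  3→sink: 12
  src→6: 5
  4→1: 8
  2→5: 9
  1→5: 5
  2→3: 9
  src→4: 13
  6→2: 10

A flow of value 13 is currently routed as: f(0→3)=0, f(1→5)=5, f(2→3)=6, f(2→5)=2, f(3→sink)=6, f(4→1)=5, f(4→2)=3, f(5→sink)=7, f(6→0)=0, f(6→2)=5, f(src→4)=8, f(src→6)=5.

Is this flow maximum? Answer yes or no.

Residual reachable from src: {1, 4, src}; sink is not reachable.
Saturated cut: src→6, 4→2, 1→5 with total capacity 13 = current flow value. Flow is maximum.

Yes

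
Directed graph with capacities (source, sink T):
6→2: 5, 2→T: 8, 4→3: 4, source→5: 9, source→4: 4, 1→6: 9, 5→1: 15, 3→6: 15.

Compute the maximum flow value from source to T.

5

Augment source→5→1→6→2→T: bottleneck 5. Total 5.
No augmenting path remains in the residual graph.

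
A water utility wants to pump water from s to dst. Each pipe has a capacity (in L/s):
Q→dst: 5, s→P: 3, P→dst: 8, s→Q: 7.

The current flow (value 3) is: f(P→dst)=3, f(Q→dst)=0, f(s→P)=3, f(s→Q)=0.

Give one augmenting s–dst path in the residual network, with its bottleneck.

s→Q→dst, bottleneck 5

Residual along s→Q→dst: s→Q: 7, Q→dst: 5.
Bottleneck = min = 5.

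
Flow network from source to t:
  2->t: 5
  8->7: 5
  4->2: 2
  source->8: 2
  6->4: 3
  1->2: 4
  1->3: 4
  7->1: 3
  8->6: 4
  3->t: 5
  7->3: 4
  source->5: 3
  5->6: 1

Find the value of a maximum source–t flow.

Augment source->8->7->3->t: bottleneck 2. Total 2.
Augment source->5->6->4->2->t: bottleneck 1. Total 3.
No augmenting path remains in the residual graph.

3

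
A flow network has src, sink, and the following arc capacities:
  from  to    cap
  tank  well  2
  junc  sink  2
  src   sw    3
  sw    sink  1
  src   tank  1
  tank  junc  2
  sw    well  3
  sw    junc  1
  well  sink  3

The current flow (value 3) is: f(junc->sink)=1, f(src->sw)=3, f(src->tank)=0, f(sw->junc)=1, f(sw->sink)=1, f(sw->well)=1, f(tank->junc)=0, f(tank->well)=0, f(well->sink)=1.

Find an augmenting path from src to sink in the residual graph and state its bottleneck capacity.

src->tank->well->sink, bottleneck 1

Residual along src->tank->well->sink: src->tank: 1, tank->well: 2, well->sink: 2.
Bottleneck = min = 1.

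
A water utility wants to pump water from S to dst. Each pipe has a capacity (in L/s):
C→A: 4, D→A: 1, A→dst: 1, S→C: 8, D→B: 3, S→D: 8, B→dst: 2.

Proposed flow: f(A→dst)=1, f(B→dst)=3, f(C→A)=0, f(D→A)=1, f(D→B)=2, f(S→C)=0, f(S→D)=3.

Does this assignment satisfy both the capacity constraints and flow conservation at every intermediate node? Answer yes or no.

Capacity violated on B→dst: flow 3 > capacity 2.

No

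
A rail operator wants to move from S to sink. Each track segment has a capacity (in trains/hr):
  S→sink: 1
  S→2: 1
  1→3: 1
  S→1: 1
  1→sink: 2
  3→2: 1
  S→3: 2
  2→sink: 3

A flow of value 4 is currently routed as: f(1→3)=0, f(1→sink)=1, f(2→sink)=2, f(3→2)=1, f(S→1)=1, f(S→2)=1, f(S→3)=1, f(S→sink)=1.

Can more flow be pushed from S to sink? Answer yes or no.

No

Residual reachable from S: {3, S}; sink is not reachable.
Saturated cut: S→1, S→2, S→sink, 3→2 with total capacity 4 = current flow value. Flow is maximum.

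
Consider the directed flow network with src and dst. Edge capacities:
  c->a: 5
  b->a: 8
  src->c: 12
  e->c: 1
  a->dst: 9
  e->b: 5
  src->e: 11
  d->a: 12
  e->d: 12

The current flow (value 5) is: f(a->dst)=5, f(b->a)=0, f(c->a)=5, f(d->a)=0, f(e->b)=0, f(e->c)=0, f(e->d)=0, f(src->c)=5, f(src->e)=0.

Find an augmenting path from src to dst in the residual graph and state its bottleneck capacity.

src->e->b->a->dst, bottleneck 4

Residual along src->e->b->a->dst: src->e: 11, e->b: 5, b->a: 8, a->dst: 4.
Bottleneck = min = 4.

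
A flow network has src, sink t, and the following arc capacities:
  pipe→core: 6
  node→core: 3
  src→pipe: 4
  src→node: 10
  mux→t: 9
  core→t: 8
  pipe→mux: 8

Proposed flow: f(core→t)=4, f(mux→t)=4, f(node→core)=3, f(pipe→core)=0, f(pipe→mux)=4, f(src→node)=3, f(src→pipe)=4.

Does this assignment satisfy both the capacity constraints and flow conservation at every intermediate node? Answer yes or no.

Conservation fails at core: inflow 3 ≠ outflow 4.

No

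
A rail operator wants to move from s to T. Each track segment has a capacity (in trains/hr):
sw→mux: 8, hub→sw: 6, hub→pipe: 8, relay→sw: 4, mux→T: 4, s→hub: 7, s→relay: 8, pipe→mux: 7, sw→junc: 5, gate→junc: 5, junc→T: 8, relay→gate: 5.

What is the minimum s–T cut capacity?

Max flow = 12 (via 3 augmenting paths).
In the residual at optimum, the set reachable from s is {gate, hub, junc, mux, pipe, relay, s, sw}.
Cut edges: junc→T (cap 8), mux→T (cap 4). Sum = 12.

12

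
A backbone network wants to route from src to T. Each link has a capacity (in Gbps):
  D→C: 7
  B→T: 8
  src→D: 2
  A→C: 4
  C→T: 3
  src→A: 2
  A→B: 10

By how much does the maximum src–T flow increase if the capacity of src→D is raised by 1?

Original max flow = 4.
After raising cap(src→D), augmenting paths through that edge carry 1 more unit.
New max flow = 5. Increase = 1.

1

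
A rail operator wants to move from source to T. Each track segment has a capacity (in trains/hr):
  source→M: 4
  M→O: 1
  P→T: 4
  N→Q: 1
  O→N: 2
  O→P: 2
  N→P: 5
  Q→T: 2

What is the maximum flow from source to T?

Augment source→M→O→P→T: bottleneck 1. Total 1.
No augmenting path remains in the residual graph.

1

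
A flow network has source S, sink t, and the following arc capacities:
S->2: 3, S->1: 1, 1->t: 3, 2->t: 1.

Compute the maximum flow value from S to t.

Augment S->2->t: bottleneck 1. Total 1.
Augment S->1->t: bottleneck 1. Total 2.
No augmenting path remains in the residual graph.

2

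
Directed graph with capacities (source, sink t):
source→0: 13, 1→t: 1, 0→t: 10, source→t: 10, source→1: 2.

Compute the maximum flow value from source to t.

21

Augment source→t: bottleneck 10. Total 10.
Augment source→0→t: bottleneck 10. Total 20.
Augment source→1→t: bottleneck 1. Total 21.
No augmenting path remains in the residual graph.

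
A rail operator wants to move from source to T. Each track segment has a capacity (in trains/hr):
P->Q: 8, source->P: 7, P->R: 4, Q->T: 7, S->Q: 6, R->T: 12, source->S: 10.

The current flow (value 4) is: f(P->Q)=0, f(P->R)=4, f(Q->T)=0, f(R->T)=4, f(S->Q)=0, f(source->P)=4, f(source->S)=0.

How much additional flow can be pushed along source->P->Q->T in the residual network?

Residual capacities along the path: source->P: 3, P->Q: 8, Q->T: 7.
Minimum is 3.

3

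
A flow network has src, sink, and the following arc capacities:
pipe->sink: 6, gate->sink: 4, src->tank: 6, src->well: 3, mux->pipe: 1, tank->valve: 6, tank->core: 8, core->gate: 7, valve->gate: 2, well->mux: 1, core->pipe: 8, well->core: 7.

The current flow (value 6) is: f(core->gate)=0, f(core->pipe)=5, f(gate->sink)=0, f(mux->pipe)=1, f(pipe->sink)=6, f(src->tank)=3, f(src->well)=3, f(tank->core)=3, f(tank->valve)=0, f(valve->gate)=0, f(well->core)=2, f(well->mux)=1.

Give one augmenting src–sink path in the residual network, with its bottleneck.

Residual along src->tank->core->gate->sink: src->tank: 3, tank->core: 5, core->gate: 7, gate->sink: 4.
Bottleneck = min = 3.

src->tank->core->gate->sink, bottleneck 3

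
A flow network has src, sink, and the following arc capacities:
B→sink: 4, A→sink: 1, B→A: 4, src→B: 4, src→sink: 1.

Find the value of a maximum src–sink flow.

Augment src→sink: bottleneck 1. Total 1.
Augment src→B→sink: bottleneck 4. Total 5.
No augmenting path remains in the residual graph.

5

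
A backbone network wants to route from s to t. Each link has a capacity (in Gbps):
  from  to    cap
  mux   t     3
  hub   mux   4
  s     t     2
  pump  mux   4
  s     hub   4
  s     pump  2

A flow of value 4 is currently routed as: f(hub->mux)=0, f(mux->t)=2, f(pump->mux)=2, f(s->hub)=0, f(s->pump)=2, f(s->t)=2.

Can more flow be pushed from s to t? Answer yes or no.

Yes

Residual path s->hub->mux->t has bottleneck 1 > 0.
Pushing 1 along it raises the flow to 5, so the given flow is not maximum.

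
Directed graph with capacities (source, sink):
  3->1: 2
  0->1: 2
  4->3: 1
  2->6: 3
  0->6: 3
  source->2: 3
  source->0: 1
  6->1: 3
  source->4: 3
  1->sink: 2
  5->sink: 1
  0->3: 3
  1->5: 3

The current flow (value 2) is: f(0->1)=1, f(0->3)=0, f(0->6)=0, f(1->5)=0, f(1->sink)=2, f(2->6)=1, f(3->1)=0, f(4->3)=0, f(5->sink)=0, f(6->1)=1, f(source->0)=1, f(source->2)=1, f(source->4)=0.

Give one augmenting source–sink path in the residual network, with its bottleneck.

Residual along source->2->6->1->5->sink: source->2: 2, 2->6: 2, 6->1: 2, 1->5: 3, 5->sink: 1.
Bottleneck = min = 1.

source->2->6->1->5->sink, bottleneck 1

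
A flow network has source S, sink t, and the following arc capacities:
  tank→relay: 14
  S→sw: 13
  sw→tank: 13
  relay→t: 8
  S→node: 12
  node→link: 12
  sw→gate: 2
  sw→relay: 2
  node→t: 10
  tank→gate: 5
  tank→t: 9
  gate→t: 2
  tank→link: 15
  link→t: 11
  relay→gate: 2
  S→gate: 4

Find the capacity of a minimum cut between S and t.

27

Max flow = 27 (via 6 augmenting paths).
In the residual at optimum, the set reachable from S is {S, gate}.
Cut edges: S→sw (cap 13), S→node (cap 12), gate→t (cap 2). Sum = 27.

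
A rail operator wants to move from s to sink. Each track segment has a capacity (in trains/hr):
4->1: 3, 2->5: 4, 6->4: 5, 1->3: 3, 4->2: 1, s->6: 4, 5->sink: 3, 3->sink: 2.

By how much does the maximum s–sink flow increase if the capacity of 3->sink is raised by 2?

1

Original max flow = 3.
After raising cap(3->sink), augmenting paths through that edge carry 1 more unit.
New max flow = 4. Increase = 1.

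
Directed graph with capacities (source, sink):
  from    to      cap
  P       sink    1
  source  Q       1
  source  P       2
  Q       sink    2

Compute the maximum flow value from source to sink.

Augment source->Q->sink: bottleneck 1. Total 1.
Augment source->P->sink: bottleneck 1. Total 2.
No augmenting path remains in the residual graph.

2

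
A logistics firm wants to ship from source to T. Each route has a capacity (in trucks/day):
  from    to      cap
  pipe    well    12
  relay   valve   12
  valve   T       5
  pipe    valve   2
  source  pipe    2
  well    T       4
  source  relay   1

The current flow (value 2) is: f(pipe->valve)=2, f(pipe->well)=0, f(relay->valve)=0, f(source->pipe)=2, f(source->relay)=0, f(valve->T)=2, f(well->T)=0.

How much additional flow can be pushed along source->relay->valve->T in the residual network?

1

Residual capacities along the path: source->relay: 1, relay->valve: 12, valve->T: 3.
Minimum is 1.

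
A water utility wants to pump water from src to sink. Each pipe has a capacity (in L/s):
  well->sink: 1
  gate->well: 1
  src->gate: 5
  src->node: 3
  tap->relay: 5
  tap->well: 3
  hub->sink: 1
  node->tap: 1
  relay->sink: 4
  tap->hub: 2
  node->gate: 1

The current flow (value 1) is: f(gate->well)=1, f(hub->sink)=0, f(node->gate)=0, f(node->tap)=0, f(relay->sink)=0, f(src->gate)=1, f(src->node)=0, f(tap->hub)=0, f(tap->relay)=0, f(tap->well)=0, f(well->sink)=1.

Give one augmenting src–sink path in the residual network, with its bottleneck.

Residual along src->node->tap->hub->sink: src->node: 3, node->tap: 1, tap->hub: 2, hub->sink: 1.
Bottleneck = min = 1.

src->node->tap->hub->sink, bottleneck 1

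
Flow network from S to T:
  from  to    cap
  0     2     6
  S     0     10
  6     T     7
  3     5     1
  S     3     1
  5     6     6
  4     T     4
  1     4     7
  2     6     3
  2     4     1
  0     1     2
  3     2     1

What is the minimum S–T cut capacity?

7

Max flow = 7 (via 4 augmenting paths).
In the residual at optimum, the set reachable from S is {0, 2, S}.
Cut edges: S→3 (cap 1), 0→1 (cap 2), 2→4 (cap 1), 2→6 (cap 3). Sum = 7.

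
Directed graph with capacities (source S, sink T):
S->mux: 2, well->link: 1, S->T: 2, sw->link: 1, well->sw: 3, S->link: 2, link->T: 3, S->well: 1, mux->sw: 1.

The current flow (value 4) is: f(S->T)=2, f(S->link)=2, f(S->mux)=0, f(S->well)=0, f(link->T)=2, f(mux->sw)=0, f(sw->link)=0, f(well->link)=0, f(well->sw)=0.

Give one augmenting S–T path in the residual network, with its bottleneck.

Residual along S->well->link->T: S->well: 1, well->link: 1, link->T: 1.
Bottleneck = min = 1.

S->well->link->T, bottleneck 1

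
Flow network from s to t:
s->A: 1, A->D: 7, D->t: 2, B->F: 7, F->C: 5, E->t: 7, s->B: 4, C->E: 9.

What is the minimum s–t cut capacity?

5

Max flow = 5 (via 2 augmenting paths).
In the residual at optimum, the set reachable from s is {s}.
Cut edges: s->B (cap 4), s->A (cap 1). Sum = 5.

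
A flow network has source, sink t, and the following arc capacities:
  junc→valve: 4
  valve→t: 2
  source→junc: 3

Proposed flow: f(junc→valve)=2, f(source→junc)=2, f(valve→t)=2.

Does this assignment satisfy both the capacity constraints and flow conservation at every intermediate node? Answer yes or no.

Yes

Every edge has 0 ≤ f(e) ≤ cap(e).
At each intermediate node, inflow equals outflow.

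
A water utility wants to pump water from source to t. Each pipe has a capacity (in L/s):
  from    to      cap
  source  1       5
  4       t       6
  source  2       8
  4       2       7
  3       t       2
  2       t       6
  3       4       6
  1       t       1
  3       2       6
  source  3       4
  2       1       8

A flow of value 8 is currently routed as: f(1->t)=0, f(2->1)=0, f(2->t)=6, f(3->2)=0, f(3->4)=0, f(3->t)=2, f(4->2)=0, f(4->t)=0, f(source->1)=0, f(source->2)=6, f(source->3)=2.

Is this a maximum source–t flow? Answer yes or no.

Residual path source->1->t has bottleneck 1 > 0.
Pushing 1 along it raises the flow to 9, so the given flow is not maximum.

No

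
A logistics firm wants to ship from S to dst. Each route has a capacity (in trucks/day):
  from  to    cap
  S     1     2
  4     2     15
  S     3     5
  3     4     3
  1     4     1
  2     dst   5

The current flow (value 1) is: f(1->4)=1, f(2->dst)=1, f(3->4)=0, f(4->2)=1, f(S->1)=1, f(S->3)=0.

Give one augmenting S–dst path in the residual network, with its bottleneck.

S->3->4->2->dst, bottleneck 3

Residual along S->3->4->2->dst: S->3: 5, 3->4: 3, 4->2: 14, 2->dst: 4.
Bottleneck = min = 3.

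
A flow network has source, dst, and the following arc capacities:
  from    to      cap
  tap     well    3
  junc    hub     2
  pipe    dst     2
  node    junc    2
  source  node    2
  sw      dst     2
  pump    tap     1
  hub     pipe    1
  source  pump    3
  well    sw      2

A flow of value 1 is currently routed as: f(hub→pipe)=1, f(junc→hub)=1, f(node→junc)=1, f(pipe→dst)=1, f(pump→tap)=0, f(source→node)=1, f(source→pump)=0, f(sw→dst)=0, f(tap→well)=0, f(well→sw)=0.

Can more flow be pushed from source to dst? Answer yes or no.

Yes

Residual path source→pump→tap→well→sw→dst has bottleneck 1 > 0.
Pushing 1 along it raises the flow to 2, so the given flow is not maximum.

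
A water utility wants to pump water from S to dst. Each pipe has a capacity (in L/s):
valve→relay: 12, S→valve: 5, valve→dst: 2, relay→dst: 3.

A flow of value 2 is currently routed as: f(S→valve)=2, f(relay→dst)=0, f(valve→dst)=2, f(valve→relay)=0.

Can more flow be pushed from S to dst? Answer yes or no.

Yes

Residual path S→valve→relay→dst has bottleneck 3 > 0.
Pushing 3 along it raises the flow to 5, so the given flow is not maximum.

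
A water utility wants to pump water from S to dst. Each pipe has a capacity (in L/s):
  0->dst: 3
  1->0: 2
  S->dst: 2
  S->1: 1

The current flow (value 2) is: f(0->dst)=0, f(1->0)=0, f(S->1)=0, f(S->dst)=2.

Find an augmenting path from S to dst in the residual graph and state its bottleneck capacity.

Residual along S->1->0->dst: S->1: 1, 1->0: 2, 0->dst: 3.
Bottleneck = min = 1.

S->1->0->dst, bottleneck 1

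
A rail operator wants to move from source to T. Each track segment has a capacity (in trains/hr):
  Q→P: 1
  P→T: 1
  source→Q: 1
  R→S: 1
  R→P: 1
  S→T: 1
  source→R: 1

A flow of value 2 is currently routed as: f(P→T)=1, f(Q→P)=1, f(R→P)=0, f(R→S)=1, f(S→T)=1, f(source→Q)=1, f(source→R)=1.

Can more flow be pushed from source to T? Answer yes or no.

No

Residual reachable from source: {source}; T is not reachable.
Saturated cut: source→Q, source→R with total capacity 2 = current flow value. Flow is maximum.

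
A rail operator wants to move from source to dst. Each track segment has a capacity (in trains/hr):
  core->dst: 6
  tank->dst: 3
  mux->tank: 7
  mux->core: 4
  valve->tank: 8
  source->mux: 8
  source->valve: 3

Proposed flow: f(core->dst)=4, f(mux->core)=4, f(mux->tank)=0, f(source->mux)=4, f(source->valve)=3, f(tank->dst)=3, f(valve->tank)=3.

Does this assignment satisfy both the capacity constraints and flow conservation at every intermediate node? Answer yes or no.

Yes

Every edge has 0 ≤ f(e) ≤ cap(e).
At each intermediate node, inflow equals outflow.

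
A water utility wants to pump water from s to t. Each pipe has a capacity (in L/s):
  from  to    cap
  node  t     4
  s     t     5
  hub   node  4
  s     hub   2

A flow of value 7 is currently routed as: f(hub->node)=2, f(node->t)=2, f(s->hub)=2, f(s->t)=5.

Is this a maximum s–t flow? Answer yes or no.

Residual reachable from s: {s}; t is not reachable.
Saturated cut: s->hub, s->t with total capacity 7 = current flow value. Flow is maximum.

Yes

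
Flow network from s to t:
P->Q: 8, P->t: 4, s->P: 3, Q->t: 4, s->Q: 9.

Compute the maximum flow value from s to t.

Augment s->P->t: bottleneck 3. Total 3.
Augment s->Q->t: bottleneck 4. Total 7.
No augmenting path remains in the residual graph.

7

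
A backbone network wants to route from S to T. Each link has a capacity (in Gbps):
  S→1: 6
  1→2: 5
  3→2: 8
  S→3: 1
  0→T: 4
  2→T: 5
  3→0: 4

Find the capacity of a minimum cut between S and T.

Max flow = 6 (via 2 augmenting paths).
In the residual at optimum, the set reachable from S is {1, S}.
Cut edges: S→3 (cap 1), 1→2 (cap 5). Sum = 6.

6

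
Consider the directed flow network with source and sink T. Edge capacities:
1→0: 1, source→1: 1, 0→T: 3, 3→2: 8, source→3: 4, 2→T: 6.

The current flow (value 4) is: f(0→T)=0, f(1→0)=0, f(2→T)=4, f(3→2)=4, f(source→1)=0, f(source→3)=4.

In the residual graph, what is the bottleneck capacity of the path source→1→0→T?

1

Residual capacities along the path: source→1: 1, 1→0: 1, 0→T: 3.
Minimum is 1.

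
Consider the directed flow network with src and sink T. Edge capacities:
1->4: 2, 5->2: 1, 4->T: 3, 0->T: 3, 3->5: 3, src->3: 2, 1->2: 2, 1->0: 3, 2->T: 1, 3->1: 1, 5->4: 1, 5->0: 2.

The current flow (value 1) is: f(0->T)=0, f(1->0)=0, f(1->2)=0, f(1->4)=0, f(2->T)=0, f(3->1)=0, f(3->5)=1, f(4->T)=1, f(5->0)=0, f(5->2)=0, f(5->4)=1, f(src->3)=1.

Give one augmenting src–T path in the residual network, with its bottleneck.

Residual along src->3->5->2->T: src->3: 1, 3->5: 2, 5->2: 1, 2->T: 1.
Bottleneck = min = 1.

src->3->5->2->T, bottleneck 1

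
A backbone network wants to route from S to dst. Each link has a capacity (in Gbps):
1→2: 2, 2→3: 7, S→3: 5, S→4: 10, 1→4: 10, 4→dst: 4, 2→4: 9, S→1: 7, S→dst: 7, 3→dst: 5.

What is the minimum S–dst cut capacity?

Max flow = 16 (via 3 augmenting paths).
In the residual at optimum, the set reachable from S is {1, 2, 3, 4, S}.
Cut edges: S→dst (cap 7), 4→dst (cap 4), 3→dst (cap 5). Sum = 16.

16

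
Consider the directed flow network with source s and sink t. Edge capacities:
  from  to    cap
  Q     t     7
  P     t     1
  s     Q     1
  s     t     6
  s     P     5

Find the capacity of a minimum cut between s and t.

8

Max flow = 8 (via 3 augmenting paths).
In the residual at optimum, the set reachable from s is {P, s}.
Cut edges: s->Q (cap 1), s->t (cap 6), P->t (cap 1). Sum = 8.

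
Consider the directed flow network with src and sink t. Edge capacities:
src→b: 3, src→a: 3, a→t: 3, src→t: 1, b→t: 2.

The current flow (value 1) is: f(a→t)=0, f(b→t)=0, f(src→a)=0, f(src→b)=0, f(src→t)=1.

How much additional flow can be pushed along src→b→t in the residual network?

Residual capacities along the path: src→b: 3, b→t: 2.
Minimum is 2.

2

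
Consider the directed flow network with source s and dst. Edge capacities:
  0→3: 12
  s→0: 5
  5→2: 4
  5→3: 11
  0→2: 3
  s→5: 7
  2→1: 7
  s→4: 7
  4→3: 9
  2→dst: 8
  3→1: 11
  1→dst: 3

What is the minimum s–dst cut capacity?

10

Max flow = 10 (via 4 augmenting paths).
In the residual at optimum, the set reachable from s is {0, 1, 3, 4, 5, s}.
Cut edges: 0→2 (cap 3), 5→2 (cap 4), 1→dst (cap 3). Sum = 10.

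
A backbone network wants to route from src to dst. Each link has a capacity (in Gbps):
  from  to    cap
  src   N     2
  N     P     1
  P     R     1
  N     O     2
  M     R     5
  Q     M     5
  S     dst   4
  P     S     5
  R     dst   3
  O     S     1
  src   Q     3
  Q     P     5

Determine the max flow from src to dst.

5

Augment src->N->O->S->dst: bottleneck 1. Total 1.
Augment src->N->P->S->dst: bottleneck 1. Total 2.
Augment src->Q->P->S->dst: bottleneck 2. Total 4.
Augment src->Q->P->R->dst: bottleneck 1. Total 5.
No augmenting path remains in the residual graph.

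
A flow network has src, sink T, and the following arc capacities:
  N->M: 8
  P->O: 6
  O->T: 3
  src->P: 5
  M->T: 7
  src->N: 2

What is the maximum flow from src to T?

5

Augment src->P->O->T: bottleneck 3. Total 3.
Augment src->N->M->T: bottleneck 2. Total 5.
No augmenting path remains in the residual graph.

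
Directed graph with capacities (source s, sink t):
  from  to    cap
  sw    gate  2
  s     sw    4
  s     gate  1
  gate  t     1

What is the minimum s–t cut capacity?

1

Max flow = 1 (via 1 augmenting path).
In the residual at optimum, the set reachable from s is {gate, s, sw}.
Cut edges: gate→t (cap 1). Sum = 1.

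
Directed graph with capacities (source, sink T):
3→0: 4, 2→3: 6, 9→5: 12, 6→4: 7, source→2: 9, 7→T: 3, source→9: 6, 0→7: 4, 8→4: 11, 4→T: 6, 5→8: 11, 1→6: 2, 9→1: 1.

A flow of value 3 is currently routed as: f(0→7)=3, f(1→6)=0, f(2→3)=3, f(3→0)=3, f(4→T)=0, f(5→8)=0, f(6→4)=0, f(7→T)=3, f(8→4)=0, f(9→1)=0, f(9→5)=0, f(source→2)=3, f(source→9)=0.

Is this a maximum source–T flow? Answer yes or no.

No

Residual path source→9→5→8→4→T has bottleneck 6 > 0.
Pushing 6 along it raises the flow to 9, so the given flow is not maximum.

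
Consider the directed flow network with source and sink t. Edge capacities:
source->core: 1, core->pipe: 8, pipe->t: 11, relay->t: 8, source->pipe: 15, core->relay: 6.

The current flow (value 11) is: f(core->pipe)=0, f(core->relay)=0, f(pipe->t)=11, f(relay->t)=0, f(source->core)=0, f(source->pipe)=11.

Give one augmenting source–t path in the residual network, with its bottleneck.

source->core->relay->t, bottleneck 1

Residual along source->core->relay->t: source->core: 1, core->relay: 6, relay->t: 8.
Bottleneck = min = 1.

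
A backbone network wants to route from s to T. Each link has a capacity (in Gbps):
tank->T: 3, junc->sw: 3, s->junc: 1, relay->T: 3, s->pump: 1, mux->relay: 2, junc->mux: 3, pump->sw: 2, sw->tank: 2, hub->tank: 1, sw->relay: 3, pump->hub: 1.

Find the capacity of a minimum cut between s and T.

2

Max flow = 2 (via 2 augmenting paths).
In the residual at optimum, the set reachable from s is {s}.
Cut edges: s->junc (cap 1), s->pump (cap 1). Sum = 2.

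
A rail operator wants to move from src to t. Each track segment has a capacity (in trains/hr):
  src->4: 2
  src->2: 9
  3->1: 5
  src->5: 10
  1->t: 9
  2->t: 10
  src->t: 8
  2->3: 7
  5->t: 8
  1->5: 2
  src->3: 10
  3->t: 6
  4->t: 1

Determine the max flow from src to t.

Augment src->t: bottleneck 8. Total 8.
Augment src->2->t: bottleneck 9. Total 17.
Augment src->4->t: bottleneck 1. Total 18.
Augment src->3->t: bottleneck 6. Total 24.
Augment src->5->t: bottleneck 8. Total 32.
Augment src->3->1->t: bottleneck 4. Total 36.
No augmenting path remains in the residual graph.

36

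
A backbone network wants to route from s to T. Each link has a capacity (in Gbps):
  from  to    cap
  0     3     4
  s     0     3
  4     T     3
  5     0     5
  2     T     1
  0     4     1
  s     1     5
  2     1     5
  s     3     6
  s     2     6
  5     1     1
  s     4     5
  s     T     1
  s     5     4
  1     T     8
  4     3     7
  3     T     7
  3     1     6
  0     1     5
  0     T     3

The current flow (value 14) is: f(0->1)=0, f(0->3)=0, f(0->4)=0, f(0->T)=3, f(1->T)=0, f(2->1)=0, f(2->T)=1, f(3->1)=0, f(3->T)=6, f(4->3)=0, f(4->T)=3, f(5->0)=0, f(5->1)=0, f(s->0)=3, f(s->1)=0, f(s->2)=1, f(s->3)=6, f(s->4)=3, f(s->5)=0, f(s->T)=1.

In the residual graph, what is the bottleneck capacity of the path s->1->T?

5

Residual capacities along the path: s->1: 5, 1->T: 8.
Minimum is 5.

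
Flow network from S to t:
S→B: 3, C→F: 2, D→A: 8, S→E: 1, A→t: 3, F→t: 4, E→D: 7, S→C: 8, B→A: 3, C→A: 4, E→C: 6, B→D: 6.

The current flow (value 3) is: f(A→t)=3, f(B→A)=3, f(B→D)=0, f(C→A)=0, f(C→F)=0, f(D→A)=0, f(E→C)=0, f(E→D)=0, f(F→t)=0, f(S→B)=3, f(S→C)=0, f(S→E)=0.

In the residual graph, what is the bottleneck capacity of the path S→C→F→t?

Residual capacities along the path: S→C: 8, C→F: 2, F→t: 4.
Minimum is 2.

2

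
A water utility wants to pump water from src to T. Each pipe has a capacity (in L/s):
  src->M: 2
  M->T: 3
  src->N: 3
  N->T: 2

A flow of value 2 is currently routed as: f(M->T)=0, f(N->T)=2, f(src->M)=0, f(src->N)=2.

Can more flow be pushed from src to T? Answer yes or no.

Residual path src->M->T has bottleneck 2 > 0.
Pushing 2 along it raises the flow to 4, so the given flow is not maximum.

Yes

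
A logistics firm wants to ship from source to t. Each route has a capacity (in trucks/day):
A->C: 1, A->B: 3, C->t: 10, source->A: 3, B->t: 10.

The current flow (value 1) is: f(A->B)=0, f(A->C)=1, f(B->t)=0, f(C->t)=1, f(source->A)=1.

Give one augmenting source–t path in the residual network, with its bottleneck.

source->A->B->t, bottleneck 2

Residual along source->A->B->t: source->A: 2, A->B: 3, B->t: 10.
Bottleneck = min = 2.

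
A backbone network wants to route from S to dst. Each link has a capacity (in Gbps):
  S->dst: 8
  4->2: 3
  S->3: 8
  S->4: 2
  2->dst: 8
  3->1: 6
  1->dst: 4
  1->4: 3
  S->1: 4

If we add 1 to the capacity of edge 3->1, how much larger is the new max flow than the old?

0

Original max flow = 15.
Edge 3->1 does not cross the min cut (source side {1, 3, 4, S}), so extra capacity there cannot help.
New max flow = 15. Increase = 0.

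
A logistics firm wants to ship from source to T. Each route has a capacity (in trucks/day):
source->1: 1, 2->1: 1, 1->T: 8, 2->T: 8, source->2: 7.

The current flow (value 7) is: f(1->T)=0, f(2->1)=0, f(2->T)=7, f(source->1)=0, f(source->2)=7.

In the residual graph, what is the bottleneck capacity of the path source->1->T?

Residual capacities along the path: source->1: 1, 1->T: 8.
Minimum is 1.

1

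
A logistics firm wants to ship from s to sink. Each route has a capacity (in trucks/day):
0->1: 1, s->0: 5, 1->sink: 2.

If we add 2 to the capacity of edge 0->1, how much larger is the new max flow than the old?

1

Original max flow = 1.
After raising cap(0->1), augmenting paths through that edge carry 1 more unit.
New max flow = 2. Increase = 1.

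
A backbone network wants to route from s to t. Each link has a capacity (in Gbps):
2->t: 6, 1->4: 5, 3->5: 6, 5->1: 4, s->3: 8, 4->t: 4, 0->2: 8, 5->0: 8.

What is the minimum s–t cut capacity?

Max flow = 6 (via 1 augmenting path).
In the residual at optimum, the set reachable from s is {3, s}.
Cut edges: 3->5 (cap 6). Sum = 6.

6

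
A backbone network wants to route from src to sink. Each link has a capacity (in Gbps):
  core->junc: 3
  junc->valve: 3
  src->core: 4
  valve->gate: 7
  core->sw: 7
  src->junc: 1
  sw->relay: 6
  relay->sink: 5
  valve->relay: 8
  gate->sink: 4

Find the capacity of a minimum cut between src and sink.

Max flow = 5 (via 2 augmenting paths).
In the residual at optimum, the set reachable from src is {src}.
Cut edges: src->core (cap 4), src->junc (cap 1). Sum = 5.

5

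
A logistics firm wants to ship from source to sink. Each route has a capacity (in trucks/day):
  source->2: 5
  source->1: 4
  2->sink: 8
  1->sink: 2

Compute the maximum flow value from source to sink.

Augment source->1->sink: bottleneck 2. Total 2.
Augment source->2->sink: bottleneck 5. Total 7.
No augmenting path remains in the residual graph.

7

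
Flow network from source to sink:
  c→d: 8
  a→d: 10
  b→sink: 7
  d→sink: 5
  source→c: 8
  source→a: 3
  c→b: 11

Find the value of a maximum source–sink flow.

11

Augment source→a→d→sink: bottleneck 3. Total 3.
Augment source→c→d→sink: bottleneck 2. Total 5.
Augment source→c→b→sink: bottleneck 6. Total 11.
No augmenting path remains in the residual graph.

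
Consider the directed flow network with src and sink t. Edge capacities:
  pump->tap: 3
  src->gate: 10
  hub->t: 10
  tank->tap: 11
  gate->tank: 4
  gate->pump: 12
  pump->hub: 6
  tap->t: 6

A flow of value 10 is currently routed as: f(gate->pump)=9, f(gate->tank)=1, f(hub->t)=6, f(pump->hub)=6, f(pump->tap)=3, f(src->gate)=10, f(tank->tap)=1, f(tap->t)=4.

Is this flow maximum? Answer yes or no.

Residual reachable from src: {src}; t is not reachable.
Saturated cut: src->gate with total capacity 10 = current flow value. Flow is maximum.

Yes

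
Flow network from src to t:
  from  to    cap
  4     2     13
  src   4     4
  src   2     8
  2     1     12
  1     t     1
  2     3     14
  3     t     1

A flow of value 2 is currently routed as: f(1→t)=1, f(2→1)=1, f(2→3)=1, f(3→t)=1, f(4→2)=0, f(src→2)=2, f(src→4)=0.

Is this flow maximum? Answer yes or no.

Yes

Residual reachable from src: {1, 2, 3, 4, src}; t is not reachable.
Saturated cut: 1→t, 3→t with total capacity 2 = current flow value. Flow is maximum.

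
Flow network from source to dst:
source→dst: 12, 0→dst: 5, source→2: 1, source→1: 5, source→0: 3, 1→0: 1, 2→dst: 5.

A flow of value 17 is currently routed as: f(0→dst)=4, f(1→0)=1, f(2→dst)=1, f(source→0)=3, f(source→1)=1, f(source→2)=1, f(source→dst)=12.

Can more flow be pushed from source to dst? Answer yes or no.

Residual reachable from source: {1, source}; dst is not reachable.
Saturated cut: source→0, source→2, source→dst, 1→0 with total capacity 17 = current flow value. Flow is maximum.

No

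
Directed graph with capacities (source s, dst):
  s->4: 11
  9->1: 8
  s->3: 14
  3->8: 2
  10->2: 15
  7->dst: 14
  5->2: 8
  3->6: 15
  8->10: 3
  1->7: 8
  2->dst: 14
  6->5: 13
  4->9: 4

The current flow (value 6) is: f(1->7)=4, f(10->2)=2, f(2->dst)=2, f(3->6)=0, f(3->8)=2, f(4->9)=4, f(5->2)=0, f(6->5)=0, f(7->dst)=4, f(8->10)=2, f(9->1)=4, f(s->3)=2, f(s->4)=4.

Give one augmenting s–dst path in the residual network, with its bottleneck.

s->3->6->5->2->dst, bottleneck 8

Residual along s->3->6->5->2->dst: s->3: 12, 3->6: 15, 6->5: 13, 5->2: 8, 2->dst: 12.
Bottleneck = min = 8.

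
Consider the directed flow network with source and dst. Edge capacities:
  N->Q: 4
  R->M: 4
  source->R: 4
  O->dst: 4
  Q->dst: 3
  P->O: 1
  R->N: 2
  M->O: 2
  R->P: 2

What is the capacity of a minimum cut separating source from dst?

Max flow = 4 (via 2 augmenting paths).
In the residual at optimum, the set reachable from source is {source}.
Cut edges: source->R (cap 4). Sum = 4.

4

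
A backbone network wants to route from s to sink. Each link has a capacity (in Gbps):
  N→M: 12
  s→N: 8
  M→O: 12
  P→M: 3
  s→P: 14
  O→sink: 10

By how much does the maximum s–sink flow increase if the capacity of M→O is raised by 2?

Original max flow = 10.
Edge M→O does not cross the min cut (source side {M, N, O, P, s}), so extra capacity there cannot help.
New max flow = 10. Increase = 0.

0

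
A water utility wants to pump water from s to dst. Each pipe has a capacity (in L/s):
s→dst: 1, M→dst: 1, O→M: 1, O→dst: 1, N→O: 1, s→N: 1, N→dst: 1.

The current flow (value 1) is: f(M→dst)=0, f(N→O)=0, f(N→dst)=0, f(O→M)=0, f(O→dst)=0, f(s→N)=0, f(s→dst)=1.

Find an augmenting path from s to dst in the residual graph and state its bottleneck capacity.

s→N→dst, bottleneck 1

Residual along s→N→dst: s→N: 1, N→dst: 1.
Bottleneck = min = 1.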